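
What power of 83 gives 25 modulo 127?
24

Baby-step giant-step with step n = ⌈√127⌉ = 12.
Baby steps 83^j mod 127 (j:value) for j=0..11: 0:1, 1:83, 2:31, 3:33, 4:72, 5:7, 6:73, 7:90, 8:104, 9:123, 10:49, 11:3.
Giant-step multiplier: 83^(-12) ≡ 83^(126-12) = 83^114 ≡ 76 (mod 127).
Giant steps γ_i = 25·76^i mod 127: γ_0=25, γ_1=122, γ_2=1 (in table at j=0).
x = i·n + j = 2·12 + 0 = 24.
Check: 83^24 ≡ 25 (mod 127).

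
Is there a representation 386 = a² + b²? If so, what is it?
5² + 19² (a=5, b=19)

Factorization: 386 = 2 × 193
By Fermat: n is sum of two squares iff every prime p ≡ 3 (mod 4) appears to even power.
All primes ≡ 3 (mod 4) appear to even power.
Search a = 0, 1, 2, … for 386 - a² a perfect square: first hit at a = 5: 386 - 25 = 361 = 19².
386 = 5² + 19² = 25 + 361 ✓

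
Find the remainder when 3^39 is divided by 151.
107

Repeated squaring. Binary of 39 = 100111.
3^1 ≡ 3 (mod 151); 3^2 ≡ 9 (mod 151); 3^4 ≡ 81 (mod 151); 3^8 ≡ 68 (mod 151); 3^16 ≡ 94 (mod 151); 3^32 ≡ 78 (mod 151)
3^39 = 3^1 × 3^2 × 3^4 × 3^32 ≡ 107 (mod 151)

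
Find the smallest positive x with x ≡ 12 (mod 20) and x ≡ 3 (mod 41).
372

Using Chinese Remainder Theorem:
M = 20 × 41 = 820
M1 = 41, M2 = 20
y1 = 41^(-1) mod 20 = 1
y2 = 20^(-1) mod 41 = 39
x = (12×41×1 + 3×20×39) mod 820 = 372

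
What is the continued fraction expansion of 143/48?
[2; 1, 47]

Euclidean algorithm steps:
143 = 2 × 48 + 47
48 = 1 × 47 + 1
47 = 47 × 1 + 0
Continued fraction: [2; 1, 47]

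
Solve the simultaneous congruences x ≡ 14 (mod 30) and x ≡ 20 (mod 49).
314

Using Chinese Remainder Theorem:
M = 30 × 49 = 1470
M1 = 49, M2 = 30
y1 = 49^(-1) mod 30 = 19
y2 = 30^(-1) mod 49 = 18
x = (14×49×19 + 20×30×18) mod 1470 = 314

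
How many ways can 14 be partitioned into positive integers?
135

p(n) counts ways to write n as a sum of positive integers (order ignored).
Euler's pentagonal recurrence: p(k) = p(k-1) + p(k-2) - p(k-5) - p(k-7) + p(k-12) + p(k-15) - ... (offsets j(3j∓1)/2, signs ++--, p(0)=1, p(<0)=0).
DP table for k = 0..13: p(0)=1, p(1)=1, p(2)=2, p(3)=3, p(4)=5, p(5)=7, p(6)=11, p(7)=15, p(8)=22, p(9)=30, p(10)=42, p(11)=56, p(12)=77, p(13)=101.
Final step: p(14) = p(13) + p(12) - p(9) - p(7) + p(2)
= 101 + 77 - 30 - 15 + 2
= 135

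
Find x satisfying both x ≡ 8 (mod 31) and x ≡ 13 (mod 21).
349

Using Chinese Remainder Theorem:
M = 31 × 21 = 651
M1 = 21, M2 = 31
y1 = 21^(-1) mod 31 = 3
y2 = 31^(-1) mod 21 = 19
x = (8×21×3 + 13×31×19) mod 651 = 349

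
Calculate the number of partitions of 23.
1255

p(n) counts ways to write n as a sum of positive integers (order ignored).
Euler's pentagonal recurrence: p(k) = p(k-1) + p(k-2) - p(k-5) - p(k-7) + p(k-12) + p(k-15) - ... (offsets j(3j∓1)/2, signs ++--, p(0)=1, p(<0)=0).
DP table for k = 0..22: p(0)=1, p(1)=1, p(2)=2, p(3)=3, p(4)=5, p(5)=7, p(6)=11, p(7)=15, p(8)=22, p(9)=30, p(10)=42, p(11)=56, p(12)=77, p(13)=101, p(14)=135, p(15)=176, p(16)=231, p(17)=297, p(18)=385, p(19)=490, p(20)=627, p(21)=792, p(22)=1002.
Final step: p(23) = p(22) + p(21) - p(18) - p(16) + p(11) + p(8) - p(1)
= 1002 + 792 - 385 - 231 + 56 + 22 - 1
= 1255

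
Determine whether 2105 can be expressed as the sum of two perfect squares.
13² + 44² (a=13, b=44)

Factorization: 2105 = 5 × 421
By Fermat: n is sum of two squares iff every prime p ≡ 3 (mod 4) appears to even power.
All primes ≡ 3 (mod 4) appear to even power.
Search a = 0, 1, 2, … for 2105 - a² a perfect square: first hit at a = 13: 2105 - 169 = 1936 = 44².
2105 = 13² + 44² = 169 + 1936 ✓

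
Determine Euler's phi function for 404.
200

404 = 2^2 × 101
φ(n) = n × ∏(1 - 1/p) for each prime p dividing n
φ(404) = 404 × (1 - 1/2) × (1 - 1/101) = 200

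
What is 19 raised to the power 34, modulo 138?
73

Repeated squaring. Binary of 34 = 100010.
19^1 ≡ 19 (mod 138); 19^2 ≡ 85 (mod 138); 19^4 ≡ 49 (mod 138); 19^8 ≡ 55 (mod 138); 19^16 ≡ 127 (mod 138); 19^32 ≡ 121 (mod 138)
19^34 = 19^2 × 19^32 ≡ 73 (mod 138)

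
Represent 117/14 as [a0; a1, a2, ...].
[8; 2, 1, 4]

Euclidean algorithm steps:
117 = 8 × 14 + 5
14 = 2 × 5 + 4
5 = 1 × 4 + 1
4 = 4 × 1 + 0
Continued fraction: [8; 2, 1, 4]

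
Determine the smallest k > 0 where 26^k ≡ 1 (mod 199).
99

199 is prime, so ord(26) divides φ(199) = 198.
Divisors of 198: 1, 2, 3, 6, 9, 11, 18, 22, 33, 66, 99, 198.
Repeated squaring: 26^1 ≡ 26, 26^2 ≡ 79, 26^4 ≡ 72, 26^8 ≡ 10, 26^16 ≡ 100, 26^32 ≡ 50, 26^64 ≡ 112, 26^128 ≡ 7 (mod 199).
Test 26^d mod 199 for each divisor d in increasing order:
26^1 ≡ 26
26^2 ≡ 79
26^3 = 26^2·26^1 ≡ 64
26^6 = 26^4·26^2 ≡ 116
26^9 = 26^8·26^1 ≡ 61
26^11 = 26^8·26^2·26^1 ≡ 43
26^18 = 26^16·26^2 ≡ 139
26^22 = 26^16·26^4·26^2 ≡ 58
26^33 = 26^32·26^1 ≡ 106
26^66 = 26^64·26^2 ≡ 92
26^99 = 26^64·26^32·26^2·26^1 ≡ 1  ← first divisor giving 1
The order is 99.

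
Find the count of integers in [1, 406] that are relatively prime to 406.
168

406 = 2 × 7 × 29
φ(n) = n × ∏(1 - 1/p) for each prime p dividing n
φ(406) = 406 × (1 - 1/2) × (1 - 1/7) × (1 - 1/29) = 168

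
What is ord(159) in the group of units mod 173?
86

173 is prime, so ord(159) divides φ(173) = 172.
Divisors of 172: 1, 2, 4, 43, 86, 172.
Repeated squaring: 159^1 ≡ 159, 159^2 ≡ 23, 159^4 ≡ 10, 159^8 ≡ 100, 159^16 ≡ 139, 159^32 ≡ 118, 159^64 ≡ 84, 159^128 ≡ 136 (mod 173).
Test 159^d mod 173 for each divisor d in increasing order:
159^1 ≡ 159
159^2 ≡ 23
159^4 ≡ 10
159^43 = 159^32·159^8·159^2·159^1 ≡ 172
159^86 = 159^64·159^16·159^4·159^2 ≡ 1  ← first divisor giving 1
The order is 86.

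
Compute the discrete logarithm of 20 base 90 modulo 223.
59

Baby-step giant-step with step n = ⌈√223⌉ = 15.
Baby steps 90^j mod 223 (j:value) for j=0..14: 0:1, 1:90, 2:72, 3:13, 4:55, 5:44, 6:169, 7:46, 8:126, 9:190, 10:152, 11:77, 12:17, 13:192, 14:109.
Giant-step multiplier: 90^(-15) ≡ 90^(222-15) = 90^207 ≡ 111 (mod 223).
Giant steps γ_i = 20·111^i mod 223: γ_0=20, γ_1=213, γ_2=5, γ_3=109 (in table at j=14).
x = i·n + j = 3·15 + 14 = 59.
Check: 90^59 ≡ 20 (mod 223).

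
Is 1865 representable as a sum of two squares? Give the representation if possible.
4² + 43² (a=4, b=43)

Factorization: 1865 = 5 × 373
By Fermat: n is sum of two squares iff every prime p ≡ 3 (mod 4) appears to even power.
All primes ≡ 3 (mod 4) appear to even power.
Search a = 0, 1, 2, … for 1865 - a² a perfect square: first hit at a = 4: 1865 - 16 = 1849 = 43².
1865 = 4² + 43² = 16 + 1849 ✓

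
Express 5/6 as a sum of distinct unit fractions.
1/2 + 1/3

Greedy algorithm:
5/6: ceiling(6/5) = 2, use 1/2
1/3: ceiling(3/1) = 3, use 1/3
Result: 5/6 = 1/2 + 1/3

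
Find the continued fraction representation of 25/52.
[0; 2, 12, 2]

Euclidean algorithm steps:
25 = 0 × 52 + 25
52 = 2 × 25 + 2
25 = 12 × 2 + 1
2 = 2 × 1 + 0
Continued fraction: [0; 2, 12, 2]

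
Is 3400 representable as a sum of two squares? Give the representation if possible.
6² + 58² (a=6, b=58)

Factorization: 3400 = 2^3 × 5^2 × 17
By Fermat: n is sum of two squares iff every prime p ≡ 3 (mod 4) appears to even power.
All primes ≡ 3 (mod 4) appear to even power.
Search a = 0, 1, 2, … for 3400 - a² a perfect square: first hit at a = 6: 3400 - 36 = 3364 = 58².
3400 = 6² + 58² = 36 + 3364 ✓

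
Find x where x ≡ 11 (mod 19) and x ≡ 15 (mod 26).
353

Using Chinese Remainder Theorem:
M = 19 × 26 = 494
M1 = 26, M2 = 19
y1 = 26^(-1) mod 19 = 11
y2 = 19^(-1) mod 26 = 11
x = (11×26×11 + 15×19×11) mod 494 = 353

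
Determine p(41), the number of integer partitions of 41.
44583

p(n) counts ways to write n as a sum of positive integers (order ignored).
Euler's pentagonal recurrence: p(k) = p(k-1) + p(k-2) - p(k-5) - p(k-7) + p(k-12) + p(k-15) - ... (offsets j(3j∓1)/2, signs ++--, p(0)=1, p(<0)=0).
DP table for k = 0..40: p(0)=1, p(1)=1, p(2)=2, p(3)=3, p(4)=5, p(5)=7, p(6)=11, p(7)=15, p(8)=22, p(9)=30, p(10)=42, p(11)=56, p(12)=77, p(13)=101, p(14)=135, p(15)=176, p(16)=231, p(17)=297, p(18)=385, p(19)=490, p(20)=627, p(21)=792, p(22)=1002, p(23)=1255, p(24)=1575, p(25)=1958, p(26)=2436, p(27)=3010, p(28)=3718, p(29)=4565, p(30)=5604, p(31)=6842, p(32)=8349, p(33)=10143, p(34)=12310, p(35)=14883, p(36)=17977, p(37)=21637, p(38)=26015, p(39)=31185, p(40)=37338.
Final step: p(41) = p(40) + p(39) - p(36) - p(34) + p(29) + p(26) - p(19) - p(15) + p(6) + p(1)
= 37338 + 31185 - 17977 - 12310 + 4565 + 2436 - 490 - 176 + 11 + 1
= 44583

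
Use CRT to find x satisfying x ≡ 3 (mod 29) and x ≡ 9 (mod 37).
786

Using Chinese Remainder Theorem:
M = 29 × 37 = 1073
M1 = 37, M2 = 29
y1 = 37^(-1) mod 29 = 11
y2 = 29^(-1) mod 37 = 23
x = (3×37×11 + 9×29×23) mod 1073 = 786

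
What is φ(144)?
48

144 = 2^4 × 3^2
φ(n) = n × ∏(1 - 1/p) for each prime p dividing n
φ(144) = 144 × (1 - 1/2) × (1 - 1/3) = 48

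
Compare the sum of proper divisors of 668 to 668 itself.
deficient

Proper divisors of 668: sum = 1 + 2 + 4 + 167 + 334 = 508
Since 508 < 668, 668 is deficient.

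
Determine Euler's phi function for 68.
32

68 = 2^2 × 17
φ(n) = n × ∏(1 - 1/p) for each prime p dividing n
φ(68) = 68 × (1 - 1/2) × (1 - 1/17) = 32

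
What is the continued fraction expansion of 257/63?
[4; 12, 1, 1, 2]

Euclidean algorithm steps:
257 = 4 × 63 + 5
63 = 12 × 5 + 3
5 = 1 × 3 + 2
3 = 1 × 2 + 1
2 = 2 × 1 + 0
Continued fraction: [4; 12, 1, 1, 2]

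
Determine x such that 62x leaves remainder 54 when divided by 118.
x ≡ 18 (mod 59)

gcd(62, 118) = 2, which divides 54, so solutions exist.
Divide through by 2: 31x ≡ 27 (mod 59).
Find 31^(-1) mod 59 by the extended Euclidean algorithm:
59 = 1 × 31 + 28  ⟹  28 = (1)·59 + (-1)·31
31 = 1 × 28 + 3  ⟹  3 = (-1)·59 + (2)·31
28 = 9 × 3 + 1  ⟹  1 = (10)·59 + (-19)·31
So (-19)·31 ≡ 1 (mod 59), i.e. 31^(-1) ≡ -19 ≡ 40 (mod 59).
x ≡ 40 × 27 = 1080 ≡ 18 (mod 59).
Check: 62 × 18 = 1116 ≡ 54 (mod 118).
x ≡ 18 (mod 59), giving 2 solutions mod 118.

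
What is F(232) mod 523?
347

Matrix identity: Q^n = [[F_(n+1), F_n], [F_n, F_(n-1)]] with Q = [[1,1],[1,0]].
n = 232 = 11101000₂. Square-and-multiply, entries mod 523:
Q^1 = [[1,1],[1,0]]
Q^3 = (Q^1)²·Q = [[3,2],[2,1]]
Q^7 = (Q^3)²·Q = [[21,13],[13,8]]
Q^14 = (Q^7)² = [[87,377],[377,233]]
Q^29 = (Q^14)²·Q = [[470,120],[120,350]]
Q^58 = (Q^29)² = [[473,76],[76,397]]
Q^116 = (Q^58)² = [[431,222],[222,209]]
Q^232 = (Q^116)² = [[218,347],[347,394]]
F_232 mod 523 = Q^232[0][1] = 347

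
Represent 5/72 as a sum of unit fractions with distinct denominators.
1/15 + 1/360

Greedy algorithm:
5/72: ceiling(72/5) = 15, use 1/15
1/360: ceiling(360/1) = 360, use 1/360
Result: 5/72 = 1/15 + 1/360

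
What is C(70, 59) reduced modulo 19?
2

Using Lucas' theorem:
Write n=70 and k=59 in base 19:
n in base 19: [3, 13]
k in base 19: [3, 2]
C(70,59) mod 19 = ∏ C(n_i, k_i) mod 19
Digit binomials (mod 19): C(3,3) = 1; C(13,2) = 78 ≡ 2
Product: 1 × 2 = 2 ≡ 2 (mod 19)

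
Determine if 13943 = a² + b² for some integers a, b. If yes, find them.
Not possible

Factorization: 13943 = 73 × 191
By Fermat: n is sum of two squares iff every prime p ≡ 3 (mod 4) appears to even power.
Prime(s) ≡ 3 (mod 4) with odd exponent: [(191, 1)]
Therefore 13943 cannot be expressed as a² + b².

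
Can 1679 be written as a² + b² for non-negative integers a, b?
Not possible

Factorization: 1679 = 23 × 73
By Fermat: n is sum of two squares iff every prime p ≡ 3 (mod 4) appears to even power.
Prime(s) ≡ 3 (mod 4) with odd exponent: [(23, 1)]
Therefore 1679 cannot be expressed as a² + b².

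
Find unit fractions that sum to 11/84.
1/8 + 1/168

Greedy algorithm:
11/84: ceiling(84/11) = 8, use 1/8
1/168: ceiling(168/1) = 168, use 1/168
Result: 11/84 = 1/8 + 1/168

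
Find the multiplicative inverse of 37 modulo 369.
10

gcd(37, 369) = 1, so the inverse exists.
Extended Euclidean algorithm on (369, 37):
369 = 9 × 37 + 36  ⟹  36 = (1)·369 + (-9)·37
37 = 1 × 36 + 1  ⟹  1 = (-1)·369 + (10)·37
So (10)·37 ≡ 1 (mod 369), i.e. 37^(-1) ≡ 10 (mod 369).
Check: 37 × 10 = 370 ≡ 1 (mod 369)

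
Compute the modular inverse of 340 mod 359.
170

gcd(340, 359) = 1, so the inverse exists.
Extended Euclidean algorithm on (359, 340):
359 = 1 × 340 + 19  ⟹  19 = (1)·359 + (-1)·340
340 = 17 × 19 + 17  ⟹  17 = (-17)·359 + (18)·340
19 = 1 × 17 + 2  ⟹  2 = (18)·359 + (-19)·340
17 = 8 × 2 + 1  ⟹  1 = (-161)·359 + (170)·340
So (170)·340 ≡ 1 (mod 359), i.e. 340^(-1) ≡ 170 (mod 359).
Check: 340 × 170 = 57800 ≡ 1 (mod 359)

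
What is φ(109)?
108

109 = 109
φ(n) = n × ∏(1 - 1/p) for each prime p dividing n
φ(109) = 109 × (1 - 1/109) = 108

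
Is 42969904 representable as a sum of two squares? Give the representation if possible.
Not possible

Factorization: 42969904 = 2^4 × 139^3
By Fermat: n is sum of two squares iff every prime p ≡ 3 (mod 4) appears to even power.
Prime(s) ≡ 3 (mod 4) with odd exponent: [(139, 3)]
Therefore 42969904 cannot be expressed as a² + b².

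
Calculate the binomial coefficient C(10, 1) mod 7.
3

Using Lucas' theorem:
Write n=10 and k=1 in base 7:
n in base 7: [1, 3]
k in base 7: [0, 1]
C(10,1) mod 7 = ∏ C(n_i, k_i) mod 7
Digit binomials (mod 7): C(1,0) = 1; C(3,1) = 3
Product: 1 × 3 = 3 ≡ 3 (mod 7)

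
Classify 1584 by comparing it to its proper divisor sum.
abundant

Proper divisors of 1584: sum = 1 + 2 + 3 + 4 + 6 + 8 + 9 + 11 + ... + 264 + 396 + 528 + 792 (29 divisors) = 3252
Since 3252 > 1584, 1584 is abundant.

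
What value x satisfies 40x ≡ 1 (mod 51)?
37

gcd(40, 51) = 1, so the inverse exists.
Extended Euclidean algorithm on (51, 40):
51 = 1 × 40 + 11  ⟹  11 = (1)·51 + (-1)·40
40 = 3 × 11 + 7  ⟹  7 = (-3)·51 + (4)·40
11 = 1 × 7 + 4  ⟹  4 = (4)·51 + (-5)·40
7 = 1 × 4 + 3  ⟹  3 = (-7)·51 + (9)·40
4 = 1 × 3 + 1  ⟹  1 = (11)·51 + (-14)·40
So (-14)·40 ≡ 1 (mod 51), i.e. 40^(-1) ≡ -14 ≡ 37 (mod 51).
Check: 40 × 37 = 1480 ≡ 1 (mod 51)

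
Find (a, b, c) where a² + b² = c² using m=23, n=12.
(385, 552, 673)

Euclid's formula: a = m² - n², b = 2mn, c = m² + n²
m = 23, n = 12
a = 23² - 12² = 529 - 144 = 385
b = 2 × 23 × 12 = 552
c = 23² + 12² = 529 + 144 = 673
Verification: 385² + 552² = 148225 + 304704 = 452929 = 673² ✓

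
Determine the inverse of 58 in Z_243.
88

gcd(58, 243) = 1, so the inverse exists.
Extended Euclidean algorithm on (243, 58):
243 = 4 × 58 + 11  ⟹  11 = (1)·243 + (-4)·58
58 = 5 × 11 + 3  ⟹  3 = (-5)·243 + (21)·58
11 = 3 × 3 + 2  ⟹  2 = (16)·243 + (-67)·58
3 = 1 × 2 + 1  ⟹  1 = (-21)·243 + (88)·58
So (88)·58 ≡ 1 (mod 243), i.e. 58^(-1) ≡ 88 (mod 243).
Check: 58 × 88 = 5104 ≡ 1 (mod 243)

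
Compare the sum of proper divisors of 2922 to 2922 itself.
abundant

Proper divisors of 2922: sum = 1 + 2 + 3 + 6 + 487 + 974 + 1461 = 2934
Since 2934 > 2922, 2922 is abundant.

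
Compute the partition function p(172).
330495499613

p(n) counts ways to write n as a sum of positive integers (order ignored).
Euler's pentagonal recurrence: p(k) = p(k-1) + p(k-2) - p(k-5) - p(k-7) + p(k-12) + p(k-15) - ... (offsets j(3j∓1)/2, signs ++--, p(0)=1, p(<0)=0).
DP table for k = 0..171: p(0)=1, p(1)=1, p(2)=2, p(3)=3, p(4)=5, p(5)=7, p(6)=11, p(7)=15, p(8)=22, p(9)=30, p(10)=42, p(11)=56, p(12)=77, p(13)=101, p(14)=135, p(15)=176, p(16)=231, p(17)=297, p(18)=385, p(19)=490, p(20)=627, p(21)=792, p(22)=1002, p(23)=1255, p(24)=1575, p(25)=1958, p(26)=2436, p(27)=3010, p(28)=3718, p(29)=4565, p(30)=5604, p(31)=6842, p(32)=8349, p(33)=10143, p(34)=12310, p(35)=14883, p(36)=17977, p(37)=21637, p(38)=26015, p(39)=31185, p(40)=37338, p(41)=44583, p(42)=53174, p(43)=63261, p(44)=75175, p(45)=89134, p(46)=105558, p(47)=124754, p(48)=147273, p(49)=173525, p(50)=204226, p(51)=239943, p(52)=281589, p(53)=329931, p(54)=386155, p(55)=451276, p(56)=526823, p(57)=614154, p(58)=715220, p(59)=831820, p(60)=966467, p(61)=1121505, p(62)=1300156, p(63)=1505499, p(64)=1741630, p(65)=2012558, p(66)=2323520, p(67)=2679689, p(68)=3087735, p(69)=3554345, p(70)=4087968, p(71)=4697205, p(72)=5392783, p(73)=6185689, p(74)=7089500, p(75)=8118264, p(76)=9289091, p(77)=10619863, p(78)=12132164, p(79)=13848650, p(80)=15796476, p(81)=18004327, p(82)=20506255, p(83)=23338469, p(84)=26543660, p(85)=30167357, p(86)=34262962, p(87)=38887673, p(88)=44108109, p(89)=49995925, p(90)=56634173, p(91)=64112359, p(92)=72533807, p(93)=82010177, p(94)=92669720, p(95)=104651419, p(96)=118114304, p(97)=133230930, p(98)=150198136, p(99)=169229875, p(100)=190569292, p(101)=214481126, p(102)=241265379, p(103)=271248950, p(104)=304801365, p(105)=342325709, p(106)=384276336, p(107)=431149389, p(108)=483502844, p(109)=541946240, p(110)=607163746, p(111)=679903203, p(112)=761002156, p(113)=851376628, p(114)=952050665, p(115)=1064144451, p(116)=1188908248, p(117)=1327710076, p(118)=1482074143, p(119)=1653668665, p(120)=1844349560, p(121)=2056148051, p(122)=2291320912, p(123)=2552338241, p(124)=2841940500, p(125)=3163127352, p(126)=3519222692, p(127)=3913864295, p(128)=4351078600, p(129)=4835271870, p(130)=5371315400, p(131)=5964539504, p(132)=6620830889, p(133)=7346629512, p(134)=8149040695, p(135)=9035836076, p(136)=10015581680, p(137)=11097645016, p(138)=12292341831, p(139)=13610949895, p(140)=15065878135, p(141)=16670689208, p(142)=18440293320, p(143)=20390982757, p(144)=22540654445, p(145)=24908858009, p(146)=27517052599, p(147)=30388671978, p(148)=33549419497, p(149)=37027355200, p(150)=40853235313, p(151)=45060624582, p(152)=49686288421, p(153)=54770336324, p(154)=60356673280, p(155)=66493182097, p(156)=73232243759, p(157)=80630964769, p(158)=88751778802, p(159)=97662728555, p(160)=107438159466, p(161)=118159068427, p(162)=129913904637, p(163)=142798995930, p(164)=156919475295, p(165)=172389800255, p(166)=189334822579, p(167)=207890420102, p(168)=228204732751, p(169)=250438925115, p(170)=274768617130, p(171)=301384802048.
Final step: p(172) = p(171) + p(170) - p(167) - p(165) + p(160) + p(157) - p(150) - p(146) + p(137) + p(132) - p(121) - p(115) + p(102) + p(95) - p(80) - p(72) + p(55) + p(46) - p(27) - p(17)
= 301384802048 + 274768617130 - 207890420102 - 172389800255 + 107438159466 + 80630964769 - 40853235313 - 27517052599 + 11097645016 + 6620830889 - 2056148051 - 1064144451 + 241265379 + 104651419 - 15796476 - 5392783 + 451276 + 105558 - 3010 - 297
= 330495499613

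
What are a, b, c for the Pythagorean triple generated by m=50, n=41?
(819, 4100, 4181)

Euclid's formula: a = m² - n², b = 2mn, c = m² + n²
m = 50, n = 41
a = 50² - 41² = 2500 - 1681 = 819
b = 2 × 50 × 41 = 4100
c = 50² + 41² = 2500 + 1681 = 4181
Verification: 819² + 4100² = 670761 + 16810000 = 17480761 = 4181² ✓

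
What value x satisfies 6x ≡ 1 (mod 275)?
46

gcd(6, 275) = 1, so the inverse exists.
Extended Euclidean algorithm on (275, 6):
275 = 45 × 6 + 5  ⟹  5 = (1)·275 + (-45)·6
6 = 1 × 5 + 1  ⟹  1 = (-1)·275 + (46)·6
So (46)·6 ≡ 1 (mod 275), i.e. 6^(-1) ≡ 46 (mod 275).
Check: 6 × 46 = 276 ≡ 1 (mod 275)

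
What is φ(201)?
132

201 = 3 × 67
φ(n) = n × ∏(1 - 1/p) for each prime p dividing n
φ(201) = 201 × (1 - 1/3) × (1 - 1/67) = 132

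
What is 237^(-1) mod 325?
48

gcd(237, 325) = 1, so the inverse exists.
Extended Euclidean algorithm on (325, 237):
325 = 1 × 237 + 88  ⟹  88 = (1)·325 + (-1)·237
237 = 2 × 88 + 61  ⟹  61 = (-2)·325 + (3)·237
88 = 1 × 61 + 27  ⟹  27 = (3)·325 + (-4)·237
61 = 2 × 27 + 7  ⟹  7 = (-8)·325 + (11)·237
27 = 3 × 7 + 6  ⟹  6 = (27)·325 + (-37)·237
7 = 1 × 6 + 1  ⟹  1 = (-35)·325 + (48)·237
So (48)·237 ≡ 1 (mod 325), i.e. 237^(-1) ≡ 48 (mod 325).
Check: 237 × 48 = 11376 ≡ 1 (mod 325)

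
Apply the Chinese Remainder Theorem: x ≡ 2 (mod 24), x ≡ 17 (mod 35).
122

Using Chinese Remainder Theorem:
M = 24 × 35 = 840
M1 = 35, M2 = 24
y1 = 35^(-1) mod 24 = 11
y2 = 24^(-1) mod 35 = 19
x = (2×35×11 + 17×24×19) mod 840 = 122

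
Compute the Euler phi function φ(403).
360

403 = 13 × 31
φ(n) = n × ∏(1 - 1/p) for each prime p dividing n
φ(403) = 403 × (1 - 1/13) × (1 - 1/31) = 360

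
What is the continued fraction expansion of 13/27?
[0; 2, 13]

Euclidean algorithm steps:
13 = 0 × 27 + 13
27 = 2 × 13 + 1
13 = 13 × 1 + 0
Continued fraction: [0; 2, 13]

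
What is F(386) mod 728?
57

Matrix identity: Q^n = [[F_(n+1), F_n], [F_n, F_(n-1)]] with Q = [[1,1],[1,0]].
n = 386 = 110000010₂. Square-and-multiply, entries mod 728:
Q^1 = [[1,1],[1,0]]
Q^3 = (Q^1)²·Q = [[3,2],[2,1]]
Q^6 = (Q^3)² = [[13,8],[8,5]]
Q^12 = (Q^6)² = [[233,144],[144,89]]
Q^24 = (Q^12)² = [[41,504],[504,265]]
Q^48 = (Q^24)² = [[169,616],[616,281]]
Q^96 = (Q^48)² = [[337,560],[560,505]]
Q^193 = (Q^96)²·Q = [[337,561],[561,504]]
Q^386 = (Q^193)² = [[226,57],[57,169]]
F_386 mod 728 = Q^386[0][1] = 57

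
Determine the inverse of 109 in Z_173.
100

gcd(109, 173) = 1, so the inverse exists.
Extended Euclidean algorithm on (173, 109):
173 = 1 × 109 + 64  ⟹  64 = (1)·173 + (-1)·109
109 = 1 × 64 + 45  ⟹  45 = (-1)·173 + (2)·109
64 = 1 × 45 + 19  ⟹  19 = (2)·173 + (-3)·109
45 = 2 × 19 + 7  ⟹  7 = (-5)·173 + (8)·109
19 = 2 × 7 + 5  ⟹  5 = (12)·173 + (-19)·109
7 = 1 × 5 + 2  ⟹  2 = (-17)·173 + (27)·109
5 = 2 × 2 + 1  ⟹  1 = (46)·173 + (-73)·109
So (-73)·109 ≡ 1 (mod 173), i.e. 109^(-1) ≡ -73 ≡ 100 (mod 173).
Check: 109 × 100 = 10900 ≡ 1 (mod 173)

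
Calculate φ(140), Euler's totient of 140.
48

140 = 2^2 × 5 × 7
φ(n) = n × ∏(1 - 1/p) for each prime p dividing n
φ(140) = 140 × (1 - 1/2) × (1 - 1/5) × (1 - 1/7) = 48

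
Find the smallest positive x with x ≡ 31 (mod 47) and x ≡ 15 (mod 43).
1864

Using Chinese Remainder Theorem:
M = 47 × 43 = 2021
M1 = 43, M2 = 47
y1 = 43^(-1) mod 47 = 35
y2 = 47^(-1) mod 43 = 11
x = (31×43×35 + 15×47×11) mod 2021 = 1864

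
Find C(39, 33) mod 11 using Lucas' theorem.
1

Using Lucas' theorem:
Write n=39 and k=33 in base 11:
n in base 11: [3, 6]
k in base 11: [3, 0]
C(39,33) mod 11 = ∏ C(n_i, k_i) mod 11
Digit binomials (mod 11): C(3,3) = 1; C(6,0) = 1
Product: 1 × 1 = 1 ≡ 1 (mod 11)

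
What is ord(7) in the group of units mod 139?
69

139 is prime, so ord(7) divides φ(139) = 138.
Divisors of 138: 1, 2, 3, 6, 23, 46, 69, 138.
Repeated squaring: 7^1 ≡ 7, 7^2 ≡ 49, 7^4 ≡ 38, 7^8 ≡ 54, 7^16 ≡ 136, 7^32 ≡ 9, 7^64 ≡ 81, 7^128 ≡ 28 (mod 139).
Test 7^d mod 139 for each divisor d in increasing order:
7^1 ≡ 7
7^2 ≡ 49
7^3 = 7^2·7^1 ≡ 65
7^6 = 7^4·7^2 ≡ 55
7^23 = 7^16·7^4·7^2·7^1 ≡ 96
7^46 = 7^32·7^8·7^4·7^2 ≡ 42
7^69 = 7^64·7^4·7^1 ≡ 1  ← first divisor giving 1
The order is 69.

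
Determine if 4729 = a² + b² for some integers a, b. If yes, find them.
45² + 52² (a=45, b=52)

Factorization: 4729 = 4729
By Fermat: n is sum of two squares iff every prime p ≡ 3 (mod 4) appears to even power.
All primes ≡ 3 (mod 4) appear to even power.
Search a = 0, 1, 2, … for 4729 - a² a perfect square: first hit at a = 45: 4729 - 2025 = 2704 = 52².
4729 = 45² + 52² = 2025 + 2704 ✓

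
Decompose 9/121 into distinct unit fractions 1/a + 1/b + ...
1/14 + 1/339 + 1/574266

Greedy algorithm:
9/121: ceiling(121/9) = 14, use 1/14
5/1694: ceiling(1694/5) = 339, use 1/339
1/574266: ceiling(574266/1) = 574266, use 1/574266
Result: 9/121 = 1/14 + 1/339 + 1/574266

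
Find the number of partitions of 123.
2552338241

p(n) counts ways to write n as a sum of positive integers (order ignored).
Euler's pentagonal recurrence: p(k) = p(k-1) + p(k-2) - p(k-5) - p(k-7) + p(k-12) + p(k-15) - ... (offsets j(3j∓1)/2, signs ++--, p(0)=1, p(<0)=0).
DP table for k = 0..122: p(0)=1, p(1)=1, p(2)=2, p(3)=3, p(4)=5, p(5)=7, p(6)=11, p(7)=15, p(8)=22, p(9)=30, p(10)=42, p(11)=56, p(12)=77, p(13)=101, p(14)=135, p(15)=176, p(16)=231, p(17)=297, p(18)=385, p(19)=490, p(20)=627, p(21)=792, p(22)=1002, p(23)=1255, p(24)=1575, p(25)=1958, p(26)=2436, p(27)=3010, p(28)=3718, p(29)=4565, p(30)=5604, p(31)=6842, p(32)=8349, p(33)=10143, p(34)=12310, p(35)=14883, p(36)=17977, p(37)=21637, p(38)=26015, p(39)=31185, p(40)=37338, p(41)=44583, p(42)=53174, p(43)=63261, p(44)=75175, p(45)=89134, p(46)=105558, p(47)=124754, p(48)=147273, p(49)=173525, p(50)=204226, p(51)=239943, p(52)=281589, p(53)=329931, p(54)=386155, p(55)=451276, p(56)=526823, p(57)=614154, p(58)=715220, p(59)=831820, p(60)=966467, p(61)=1121505, p(62)=1300156, p(63)=1505499, p(64)=1741630, p(65)=2012558, p(66)=2323520, p(67)=2679689, p(68)=3087735, p(69)=3554345, p(70)=4087968, p(71)=4697205, p(72)=5392783, p(73)=6185689, p(74)=7089500, p(75)=8118264, p(76)=9289091, p(77)=10619863, p(78)=12132164, p(79)=13848650, p(80)=15796476, p(81)=18004327, p(82)=20506255, p(83)=23338469, p(84)=26543660, p(85)=30167357, p(86)=34262962, p(87)=38887673, p(88)=44108109, p(89)=49995925, p(90)=56634173, p(91)=64112359, p(92)=72533807, p(93)=82010177, p(94)=92669720, p(95)=104651419, p(96)=118114304, p(97)=133230930, p(98)=150198136, p(99)=169229875, p(100)=190569292, p(101)=214481126, p(102)=241265379, p(103)=271248950, p(104)=304801365, p(105)=342325709, p(106)=384276336, p(107)=431149389, p(108)=483502844, p(109)=541946240, p(110)=607163746, p(111)=679903203, p(112)=761002156, p(113)=851376628, p(114)=952050665, p(115)=1064144451, p(116)=1188908248, p(117)=1327710076, p(118)=1482074143, p(119)=1653668665, p(120)=1844349560, p(121)=2056148051, p(122)=2291320912.
Final step: p(123) = p(122) + p(121) - p(118) - p(116) + p(111) + p(108) - p(101) - p(97) + p(88) + p(83) - p(72) - p(66) + p(53) + p(46) - p(31) - p(23) + p(6)
= 2291320912 + 2056148051 - 1482074143 - 1188908248 + 679903203 + 483502844 - 214481126 - 133230930 + 44108109 + 23338469 - 5392783 - 2323520 + 329931 + 105558 - 6842 - 1255 + 11
= 2552338241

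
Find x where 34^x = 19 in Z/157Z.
136

Baby-step giant-step with step n = ⌈√157⌉ = 13.
Baby steps 34^j mod 157 (j:value) for j=0..12: 0:1, 1:34, 2:57, 3:54, 4:109, 5:95, 6:90, 7:77, 8:106, 9:150, 10:76, 11:72, 12:93.
Giant-step multiplier: 34^(-13) ≡ 34^(156-13) = 34^143 ≡ 50 (mod 157).
Giant steps γ_i = 19·50^i mod 157: γ_0=19, γ_1=8, γ_2=86, γ_3=61, γ_4=67, γ_5=53, γ_6=138, γ_7=149, γ_8=71, γ_9=96, γ_10=90 (in table at j=6).
x = i·n + j = 10·13 + 6 = 136.
Check: 34^136 ≡ 19 (mod 157).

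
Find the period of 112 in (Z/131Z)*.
13

131 is prime, so ord(112) divides φ(131) = 130.
Divisors of 130: 1, 2, 5, 10, 13, 26, 65, 130.
Repeated squaring: 112^1 ≡ 112, 112^2 ≡ 99, 112^4 ≡ 107, 112^8 ≡ 52, 112^16 ≡ 84, 112^32 ≡ 113, 112^64 ≡ 62, 112^128 ≡ 45 (mod 131).
Test 112^d mod 131 for each divisor d in increasing order:
112^1 ≡ 112
112^2 ≡ 99
112^5 = 112^4·112^1 ≡ 63
112^10 = 112^8·112^2 ≡ 39
112^13 = 112^8·112^4·112^1 ≡ 1  ← first divisor giving 1
The order is 13.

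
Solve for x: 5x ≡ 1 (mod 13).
8

gcd(5, 13) = 1, so the inverse exists.
Extended Euclidean algorithm on (13, 5):
13 = 2 × 5 + 3  ⟹  3 = (1)·13 + (-2)·5
5 = 1 × 3 + 2  ⟹  2 = (-1)·13 + (3)·5
3 = 1 × 2 + 1  ⟹  1 = (2)·13 + (-5)·5
So (-5)·5 ≡ 1 (mod 13), i.e. 5^(-1) ≡ -5 ≡ 8 (mod 13).
Check: 5 × 8 = 40 ≡ 1 (mod 13)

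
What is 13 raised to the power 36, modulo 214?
183

Repeated squaring. Binary of 36 = 100100.
13^1 ≡ 13 (mod 214); 13^2 ≡ 169 (mod 214); 13^4 ≡ 99 (mod 214); 13^8 ≡ 171 (mod 214); 13^16 ≡ 137 (mod 214); 13^32 ≡ 151 (mod 214)
13^36 = 13^4 × 13^32 ≡ 183 (mod 214)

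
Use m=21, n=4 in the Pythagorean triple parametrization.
(425, 168, 457)

Euclid's formula: a = m² - n², b = 2mn, c = m² + n²
m = 21, n = 4
a = 21² - 4² = 441 - 16 = 425
b = 2 × 21 × 4 = 168
c = 21² + 4² = 441 + 16 = 457
Verification: 425² + 168² = 180625 + 28224 = 208849 = 457² ✓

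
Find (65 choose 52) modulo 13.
5

Using Lucas' theorem:
Write n=65 and k=52 in base 13:
n in base 13: [5, 0]
k in base 13: [4, 0]
C(65,52) mod 13 = ∏ C(n_i, k_i) mod 13
Digit binomials (mod 13): C(5,4) = 5; C(0,0) = 1
Product: 5 × 1 = 5 ≡ 5 (mod 13)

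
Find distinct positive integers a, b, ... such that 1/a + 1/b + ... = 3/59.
1/20 + 1/1180

Greedy algorithm:
3/59: ceiling(59/3) = 20, use 1/20
1/1180: ceiling(1180/1) = 1180, use 1/1180
Result: 3/59 = 1/20 + 1/1180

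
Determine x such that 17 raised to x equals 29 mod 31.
27

Baby-step giant-step with step n = ⌈√31⌉ = 6.
Baby steps 17^j mod 31 (j:value) for j=0..5: 0:1, 1:17, 2:10, 3:15, 4:7, 5:26.
Giant-step multiplier: 17^(-6) ≡ 17^(30-6) = 17^24 ≡ 4 (mod 31).
Giant steps γ_i = 29·4^i mod 31: γ_0=29, γ_1=23, γ_2=30, γ_3=27, γ_4=15 (in table at j=3).
x = i·n + j = 4·6 + 3 = 27.
Check: 17^27 ≡ 29 (mod 31).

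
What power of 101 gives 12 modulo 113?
57

Baby-step giant-step with step n = ⌈√113⌉ = 11.
Baby steps 101^j mod 113 (j:value) for j=0..10: 0:1, 1:101, 2:31, 3:80, 4:57, 5:107, 6:72, 7:40, 8:85, 9:110, 10:36.
Giant-step multiplier: 101^(-11) ≡ 101^(112-11) = 101^101 ≡ 17 (mod 113).
Giant steps γ_i = 12·17^i mod 113: γ_0=12, γ_1=91, γ_2=78, γ_3=83, γ_4=55, γ_5=31 (in table at j=2).
x = i·n + j = 5·11 + 2 = 57.
Check: 101^57 ≡ 12 (mod 113).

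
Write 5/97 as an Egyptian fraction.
1/20 + 1/647 + 1/1255180

Greedy algorithm:
5/97: ceiling(97/5) = 20, use 1/20
3/1940: ceiling(1940/3) = 647, use 1/647
1/1255180: ceiling(1255180/1) = 1255180, use 1/1255180
Result: 5/97 = 1/20 + 1/647 + 1/1255180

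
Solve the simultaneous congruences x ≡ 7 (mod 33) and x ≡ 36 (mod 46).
634

Using Chinese Remainder Theorem:
M = 33 × 46 = 1518
M1 = 46, M2 = 33
y1 = 46^(-1) mod 33 = 28
y2 = 33^(-1) mod 46 = 7
x = (7×46×28 + 36×33×7) mod 1518 = 634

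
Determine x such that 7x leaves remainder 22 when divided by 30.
x ≡ 16 (mod 30)

gcd(7, 30) = 1, which divides 22, so solutions exist.
Find 7^(-1) mod 30 by the extended Euclidean algorithm:
30 = 4 × 7 + 2  ⟹  2 = (1)·30 + (-4)·7
7 = 3 × 2 + 1  ⟹  1 = (-3)·30 + (13)·7
So (13)·7 ≡ 1 (mod 30), i.e. 7^(-1) ≡ 13 (mod 30).
x ≡ 13 × 22 = 286 ≡ 16 (mod 30).
Check: 7 × 16 = 112 ≡ 22 (mod 30).
Unique solution: x ≡ 16 (mod 30)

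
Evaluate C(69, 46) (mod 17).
0

Using Lucas' theorem:
Write n=69 and k=46 in base 17:
n in base 17: [4, 1]
k in base 17: [2, 12]
C(69,46) mod 17 = ∏ C(n_i, k_i) mod 17
Digit binomials (mod 17): C(4,2) = 6; C(1,12) = 0 (k_i > n_i)
Product: 6 × 0 = 0 ≡ 0 (mod 17)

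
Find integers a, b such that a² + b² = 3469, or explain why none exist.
38² + 45² (a=38, b=45)

Factorization: 3469 = 3469
By Fermat: n is sum of two squares iff every prime p ≡ 3 (mod 4) appears to even power.
All primes ≡ 3 (mod 4) appear to even power.
Search a = 0, 1, 2, … for 3469 - a² a perfect square: first hit at a = 38: 3469 - 1444 = 2025 = 45².
3469 = 38² + 45² = 1444 + 2025 ✓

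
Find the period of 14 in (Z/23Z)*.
22

23 is prime, so ord(14) divides φ(23) = 22.
Divisors of 22: 1, 2, 11, 22.
Repeated squaring: 14^1 ≡ 14, 14^2 ≡ 12, 14^4 ≡ 6, 14^8 ≡ 13, 14^16 ≡ 8 (mod 23).
Test 14^d mod 23 for each divisor d in increasing order:
14^1 ≡ 14
14^2 ≡ 12
14^11 = 14^8·14^2·14^1 ≡ 22
14^22 = 14^16·14^4·14^2 ≡ 1  ← first divisor giving 1
The order is 22.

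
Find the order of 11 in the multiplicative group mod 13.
12

13 is prime, so ord(11) divides φ(13) = 12.
Divisors of 12: 1, 2, 3, 4, 6, 12.
Repeated squaring: 11^1 ≡ 11, 11^2 ≡ 4, 11^4 ≡ 3, 11^8 ≡ 9 (mod 13).
Test 11^d mod 13 for each divisor d in increasing order:
11^1 ≡ 11
11^2 ≡ 4
11^3 = 11^2·11^1 ≡ 5
11^4 ≡ 3
11^6 = 11^4·11^2 ≡ 12
11^12 = 11^8·11^4 ≡ 1  ← first divisor giving 1
The order is 12.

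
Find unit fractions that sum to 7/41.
1/6 + 1/246

Greedy algorithm:
7/41: ceiling(41/7) = 6, use 1/6
1/246: ceiling(246/1) = 246, use 1/246
Result: 7/41 = 1/6 + 1/246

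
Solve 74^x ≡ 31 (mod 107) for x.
17

Baby-step giant-step with step n = ⌈√107⌉ = 11.
Baby steps 74^j mod 107 (j:value) for j=0..10: 0:1, 1:74, 2:19, 3:15, 4:40, 5:71, 6:11, 7:65, 8:102, 9:58, 10:12.
Giant-step multiplier: 74^(-11) ≡ 74^(106-11) = 74^95 ≡ 97 (mod 107).
Giant steps γ_i = 31·97^i mod 107: γ_0=31, γ_1=11 (in table at j=6).
x = i·n + j = 1·11 + 6 = 17.
Check: 74^17 ≡ 31 (mod 107).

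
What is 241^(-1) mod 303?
259

gcd(241, 303) = 1, so the inverse exists.
Extended Euclidean algorithm on (303, 241):
303 = 1 × 241 + 62  ⟹  62 = (1)·303 + (-1)·241
241 = 3 × 62 + 55  ⟹  55 = (-3)·303 + (4)·241
62 = 1 × 55 + 7  ⟹  7 = (4)·303 + (-5)·241
55 = 7 × 7 + 6  ⟹  6 = (-31)·303 + (39)·241
7 = 1 × 6 + 1  ⟹  1 = (35)·303 + (-44)·241
So (-44)·241 ≡ 1 (mod 303), i.e. 241^(-1) ≡ -44 ≡ 259 (mod 303).
Check: 241 × 259 = 62419 ≡ 1 (mod 303)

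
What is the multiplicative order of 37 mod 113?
112

113 is prime, so ord(37) divides φ(113) = 112.
Divisors of 112: 1, 2, 4, 7, 8, 14, 16, 28, 56, 112.
Repeated squaring: 37^1 ≡ 37, 37^2 ≡ 13, 37^4 ≡ 56, 37^8 ≡ 85, 37^16 ≡ 106, 37^32 ≡ 49, 37^64 ≡ 28 (mod 113).
Test 37^d mod 113 for each divisor d in increasing order:
37^1 ≡ 37
37^2 ≡ 13
37^4 ≡ 56
37^7 = 37^4·37^2·37^1 ≡ 42
37^8 ≡ 85
37^14 = 37^8·37^4·37^2 ≡ 69
37^16 ≡ 106
37^28 = 37^16·37^8·37^4 ≡ 15
37^56 = 37^32·37^16·37^8 ≡ 112
37^112 = 37^64·37^32·37^16 ≡ 1  ← first divisor giving 1
The order is 112.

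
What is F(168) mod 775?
166

Matrix identity: Q^n = [[F_(n+1), F_n], [F_n, F_(n-1)]] with Q = [[1,1],[1,0]].
n = 168 = 10101000₂. Square-and-multiply, entries mod 775:
Q^1 = [[1,1],[1,0]]
Q^2 = (Q^1)² = [[2,1],[1,1]]
Q^5 = (Q^2)²·Q = [[8,5],[5,3]]
Q^10 = (Q^5)² = [[89,55],[55,34]]
Q^21 = (Q^10)²·Q = [[661,96],[96,565]]
Q^42 = (Q^21)² = [[512,671],[671,616]]
Q^84 = (Q^42)² = [[160,488],[488,447]]
Q^168 = (Q^84)² = [[244,166],[166,78]]
F_168 mod 775 = Q^168[0][1] = 166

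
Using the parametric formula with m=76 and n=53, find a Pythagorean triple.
(2967, 8056, 8585)

Euclid's formula: a = m² - n², b = 2mn, c = m² + n²
m = 76, n = 53
a = 76² - 53² = 5776 - 2809 = 2967
b = 2 × 76 × 53 = 8056
c = 76² + 53² = 5776 + 2809 = 8585
Verification: 2967² + 8056² = 8803089 + 64899136 = 73702225 = 8585² ✓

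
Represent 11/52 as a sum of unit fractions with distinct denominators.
1/5 + 1/87 + 1/22620

Greedy algorithm:
11/52: ceiling(52/11) = 5, use 1/5
3/260: ceiling(260/3) = 87, use 1/87
1/22620: ceiling(22620/1) = 22620, use 1/22620
Result: 11/52 = 1/5 + 1/87 + 1/22620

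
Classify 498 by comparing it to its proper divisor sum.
abundant

Proper divisors of 498: sum = 1 + 2 + 3 + 6 + 83 + 166 + 249 = 510
Since 510 > 498, 498 is abundant.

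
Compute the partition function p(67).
2679689

p(n) counts ways to write n as a sum of positive integers (order ignored).
Euler's pentagonal recurrence: p(k) = p(k-1) + p(k-2) - p(k-5) - p(k-7) + p(k-12) + p(k-15) - ... (offsets j(3j∓1)/2, signs ++--, p(0)=1, p(<0)=0).
DP table for k = 0..66: p(0)=1, p(1)=1, p(2)=2, p(3)=3, p(4)=5, p(5)=7, p(6)=11, p(7)=15, p(8)=22, p(9)=30, p(10)=42, p(11)=56, p(12)=77, p(13)=101, p(14)=135, p(15)=176, p(16)=231, p(17)=297, p(18)=385, p(19)=490, p(20)=627, p(21)=792, p(22)=1002, p(23)=1255, p(24)=1575, p(25)=1958, p(26)=2436, p(27)=3010, p(28)=3718, p(29)=4565, p(30)=5604, p(31)=6842, p(32)=8349, p(33)=10143, p(34)=12310, p(35)=14883, p(36)=17977, p(37)=21637, p(38)=26015, p(39)=31185, p(40)=37338, p(41)=44583, p(42)=53174, p(43)=63261, p(44)=75175, p(45)=89134, p(46)=105558, p(47)=124754, p(48)=147273, p(49)=173525, p(50)=204226, p(51)=239943, p(52)=281589, p(53)=329931, p(54)=386155, p(55)=451276, p(56)=526823, p(57)=614154, p(58)=715220, p(59)=831820, p(60)=966467, p(61)=1121505, p(62)=1300156, p(63)=1505499, p(64)=1741630, p(65)=2012558, p(66)=2323520.
Final step: p(67) = p(66) + p(65) - p(62) - p(60) + p(55) + p(52) - p(45) - p(41) + p(32) + p(27) - p(16) - p(10)
= 2323520 + 2012558 - 1300156 - 966467 + 451276 + 281589 - 89134 - 44583 + 8349 + 3010 - 231 - 42
= 2679689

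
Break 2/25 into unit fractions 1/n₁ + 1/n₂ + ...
1/13 + 1/325

Greedy algorithm:
2/25: ceiling(25/2) = 13, use 1/13
1/325: ceiling(325/1) = 325, use 1/325
Result: 2/25 = 1/13 + 1/325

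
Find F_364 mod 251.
185

Matrix identity: Q^n = [[F_(n+1), F_n], [F_n, F_(n-1)]] with Q = [[1,1],[1,0]].
n = 364 = 101101100₂. Square-and-multiply, entries mod 251:
Q^1 = [[1,1],[1,0]]
Q^2 = (Q^1)² = [[2,1],[1,1]]
Q^5 = (Q^2)²·Q = [[8,5],[5,3]]
Q^11 = (Q^5)²·Q = [[144,89],[89,55]]
Q^22 = (Q^11)² = [[43,141],[141,153]]
Q^45 = (Q^22)²·Q = [[170,144],[144,26]]
Q^91 = (Q^45)²·Q = [[50,189],[189,112]]
Q^182 = (Q^91)² = [[69,247],[247,73]]
Q^364 = (Q^182)² = [[8,185],[185,74]]
F_364 mod 251 = Q^364[0][1] = 185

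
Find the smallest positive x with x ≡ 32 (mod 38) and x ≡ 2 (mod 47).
754

Using Chinese Remainder Theorem:
M = 38 × 47 = 1786
M1 = 47, M2 = 38
y1 = 47^(-1) mod 38 = 17
y2 = 38^(-1) mod 47 = 26
x = (32×47×17 + 2×38×26) mod 1786 = 754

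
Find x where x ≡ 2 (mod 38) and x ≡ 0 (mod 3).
78

Using Chinese Remainder Theorem:
M = 38 × 3 = 114
M1 = 3, M2 = 38
y1 = 3^(-1) mod 38 = 13
y2 = 38^(-1) mod 3 = 2
x = (2×3×13 + 0×38×2) mod 114 = 78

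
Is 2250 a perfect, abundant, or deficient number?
abundant

Proper divisors of 2250: sum = 1 + 2 + 3 + 5 + 6 + 9 + 10 + 15 + ... + 375 + 450 + 750 + 1125 (23 divisors) = 3834
Since 3834 > 2250, 2250 is abundant.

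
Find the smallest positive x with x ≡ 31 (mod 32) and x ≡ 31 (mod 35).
31

Using Chinese Remainder Theorem:
M = 32 × 35 = 1120
M1 = 35, M2 = 32
y1 = 35^(-1) mod 32 = 11
y2 = 32^(-1) mod 35 = 23
x = (31×35×11 + 31×32×23) mod 1120 = 31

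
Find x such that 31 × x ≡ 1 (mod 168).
103

gcd(31, 168) = 1, so the inverse exists.
Extended Euclidean algorithm on (168, 31):
168 = 5 × 31 + 13  ⟹  13 = (1)·168 + (-5)·31
31 = 2 × 13 + 5  ⟹  5 = (-2)·168 + (11)·31
13 = 2 × 5 + 3  ⟹  3 = (5)·168 + (-27)·31
5 = 1 × 3 + 2  ⟹  2 = (-7)·168 + (38)·31
3 = 1 × 2 + 1  ⟹  1 = (12)·168 + (-65)·31
So (-65)·31 ≡ 1 (mod 168), i.e. 31^(-1) ≡ -65 ≡ 103 (mod 168).
Check: 31 × 103 = 3193 ≡ 1 (mod 168)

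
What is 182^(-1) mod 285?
83

gcd(182, 285) = 1, so the inverse exists.
Extended Euclidean algorithm on (285, 182):
285 = 1 × 182 + 103  ⟹  103 = (1)·285 + (-1)·182
182 = 1 × 103 + 79  ⟹  79 = (-1)·285 + (2)·182
103 = 1 × 79 + 24  ⟹  24 = (2)·285 + (-3)·182
79 = 3 × 24 + 7  ⟹  7 = (-7)·285 + (11)·182
24 = 3 × 7 + 3  ⟹  3 = (23)·285 + (-36)·182
7 = 2 × 3 + 1  ⟹  1 = (-53)·285 + (83)·182
So (83)·182 ≡ 1 (mod 285), i.e. 182^(-1) ≡ 83 (mod 285).
Check: 182 × 83 = 15106 ≡ 1 (mod 285)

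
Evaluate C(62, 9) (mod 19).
0

Using Lucas' theorem:
Write n=62 and k=9 in base 19:
n in base 19: [3, 5]
k in base 19: [0, 9]
C(62,9) mod 19 = ∏ C(n_i, k_i) mod 19
Digit binomials (mod 19): C(3,0) = 1; C(5,9) = 0 (k_i > n_i)
Product: 1 × 0 = 0 ≡ 0 (mod 19)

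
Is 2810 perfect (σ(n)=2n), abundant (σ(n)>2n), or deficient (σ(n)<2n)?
deficient

Proper divisors of 2810: sum = 1 + 2 + 5 + 10 + 281 + 562 + 1405 = 2266
Since 2266 < 2810, 2810 is deficient.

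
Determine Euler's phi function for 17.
16

17 = 17
φ(n) = n × ∏(1 - 1/p) for each prime p dividing n
φ(17) = 17 × (1 - 1/17) = 16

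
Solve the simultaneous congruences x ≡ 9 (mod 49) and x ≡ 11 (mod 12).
107

Using Chinese Remainder Theorem:
M = 49 × 12 = 588
M1 = 12, M2 = 49
y1 = 12^(-1) mod 49 = 45
y2 = 49^(-1) mod 12 = 1
x = (9×12×45 + 11×49×1) mod 588 = 107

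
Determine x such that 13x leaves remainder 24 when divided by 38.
x ≡ 34 (mod 38)

gcd(13, 38) = 1, which divides 24, so solutions exist.
Find 13^(-1) mod 38 by the extended Euclidean algorithm:
38 = 2 × 13 + 12  ⟹  12 = (1)·38 + (-2)·13
13 = 1 × 12 + 1  ⟹  1 = (-1)·38 + (3)·13
So (3)·13 ≡ 1 (mod 38), i.e. 13^(-1) ≡ 3 (mod 38).
x ≡ 3 × 24 = 72 ≡ 34 (mod 38).
Check: 13 × 34 = 442 ≡ 24 (mod 38).
Unique solution: x ≡ 34 (mod 38)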